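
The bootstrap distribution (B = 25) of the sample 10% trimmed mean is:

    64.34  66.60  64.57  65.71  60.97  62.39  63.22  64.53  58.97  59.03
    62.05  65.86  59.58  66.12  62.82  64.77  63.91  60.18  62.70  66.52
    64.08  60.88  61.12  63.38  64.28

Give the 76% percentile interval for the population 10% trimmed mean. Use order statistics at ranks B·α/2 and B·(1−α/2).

Sorted replicates: 58.97, 59.03, 59.58, 60.18, 60.88, 60.97, 61.12, 62.05, 62.39, 62.70, 62.82, 63.22, 63.38, 63.91, 64.08, 64.28, 64.34, 64.53, 64.57, 64.77, 65.71, 65.86, 66.12, 66.52, 66.60
α = 0.24; lower rank = 25 × 0.120 = 3; upper rank = 25 × 0.880 = 22.
The 3rd smallest replicate is 59.58; the 22nd is 65.86.

(59.58, 65.86)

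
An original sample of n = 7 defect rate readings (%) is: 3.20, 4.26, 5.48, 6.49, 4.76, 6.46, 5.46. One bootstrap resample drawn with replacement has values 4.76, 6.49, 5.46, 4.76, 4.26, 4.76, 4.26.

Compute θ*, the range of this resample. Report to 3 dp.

Range = 6.49 − 4.26 = 2.230

θ* = 2.230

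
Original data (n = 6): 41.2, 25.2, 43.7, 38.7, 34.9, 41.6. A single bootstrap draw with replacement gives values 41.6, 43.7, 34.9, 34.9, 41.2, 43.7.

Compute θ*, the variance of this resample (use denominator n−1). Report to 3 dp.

Mean = 40.0000; sum of squared deviations = 83.4000
s² = 83.4000 / 5 = 16.6800

θ* = 16.680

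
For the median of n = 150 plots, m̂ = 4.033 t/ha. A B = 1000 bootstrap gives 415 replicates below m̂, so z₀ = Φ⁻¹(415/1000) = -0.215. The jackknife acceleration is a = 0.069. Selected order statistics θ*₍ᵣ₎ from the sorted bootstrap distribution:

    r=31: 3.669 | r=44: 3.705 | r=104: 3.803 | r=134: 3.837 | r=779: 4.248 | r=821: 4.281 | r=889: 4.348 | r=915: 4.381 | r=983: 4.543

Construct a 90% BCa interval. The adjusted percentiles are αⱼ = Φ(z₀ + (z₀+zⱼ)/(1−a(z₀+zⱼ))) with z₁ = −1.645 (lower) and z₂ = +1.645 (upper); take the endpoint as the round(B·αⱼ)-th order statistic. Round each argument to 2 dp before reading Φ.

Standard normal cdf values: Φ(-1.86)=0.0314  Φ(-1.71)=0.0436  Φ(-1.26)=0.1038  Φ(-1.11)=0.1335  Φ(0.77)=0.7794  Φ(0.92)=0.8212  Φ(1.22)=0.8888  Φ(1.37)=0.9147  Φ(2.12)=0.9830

(3.669, 4.381)

Lower: z₀ + z₁ = -0.215 + (-1.645) = -1.860; 1 − a(z₀+z₁) = 1 − (0.069)(-1.860) = 1.1283; argument = -0.215 + (-1.860)/1.1283 = -1.8634 → -1.86.
α₁ = Φ(-1.86) = 0.0314; rank = round(1000 × 0.0314) = 31; θ*₍31₎ = 3.669.
Upper: z₀ + z₂ = 1.430; 1 − a(z₀+z₂) = 0.9013; argument = 1.3715 → 1.37; α₂ = 0.9147; rank = 915; θ*₍915₎ = 4.381.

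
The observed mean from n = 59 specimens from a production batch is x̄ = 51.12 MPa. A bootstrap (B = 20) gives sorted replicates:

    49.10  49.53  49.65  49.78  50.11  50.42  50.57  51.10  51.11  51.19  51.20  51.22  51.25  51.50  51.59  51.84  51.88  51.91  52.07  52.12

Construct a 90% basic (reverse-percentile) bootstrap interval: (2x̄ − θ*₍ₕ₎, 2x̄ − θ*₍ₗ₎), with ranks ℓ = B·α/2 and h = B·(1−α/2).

Percentile endpoints at ranks 1 and 19: θ*₍1₎ = 49.10, θ*₍19₎ = 52.07.
Basic interval reflects these around x̄:
  lower = 2 × 51.12 − 52.07 = 50.17
  upper = 2 × 51.12 − 49.10 = 53.14

(50.17, 53.14)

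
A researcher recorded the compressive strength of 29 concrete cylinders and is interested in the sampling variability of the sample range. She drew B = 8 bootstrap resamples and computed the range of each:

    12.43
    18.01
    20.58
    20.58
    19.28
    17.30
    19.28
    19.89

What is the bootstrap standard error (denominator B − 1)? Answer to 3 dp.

Bootstrap SE is the standard deviation of the 8 replicate ranges.
Mean of replicates: (12.43 + 18.01 + 20.58 + 20.58 + 19.28 + 17.30 + 19.28 + 19.89) / 8 = 147.3500 / 8 = 18.4187
Sum of squared deviations: (−5.9887)² + (−0.4087)² + (+2.1612)² + (+2.1612)² + (+0.8613)² + (−1.1187)² + (+0.8613)² + (+1.4713)² = 50.2739
Variance = 50.2739 / 7 = 7.1820
SE* = √7.1820

SE* = 2.680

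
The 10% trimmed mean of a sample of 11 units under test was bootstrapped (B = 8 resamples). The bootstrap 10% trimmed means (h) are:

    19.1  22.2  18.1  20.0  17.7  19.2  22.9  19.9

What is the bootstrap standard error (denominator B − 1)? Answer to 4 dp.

Bootstrap SE is the standard deviation of the 8 replicate 10% trimmed means.
Mean of replicates: (19.1 + 22.2 + 18.1 + 20.0 + 17.7 + 19.2 + 22.9 + 19.9) / 8 = 159.10000 / 8 = 19.88750
Sum of squared deviations: (−0.78750)² + (+2.31250)² + (−1.78750)² + (+0.11250)² + (−2.18750)² + (−0.68750)² + (+3.01250)² + (+0.01250)² = 23.50875
Variance = 23.50875 / 7 = 3.35839
SE* = √3.35839

SE* = 1.8326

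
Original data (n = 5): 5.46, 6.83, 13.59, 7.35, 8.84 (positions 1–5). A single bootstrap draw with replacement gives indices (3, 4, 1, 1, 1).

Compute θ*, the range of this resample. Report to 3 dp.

θ* = 8.130

Resample values: 13.59, 7.35, 5.46, 5.46, 5.46.
Range = 13.59 − 5.46 = 8.130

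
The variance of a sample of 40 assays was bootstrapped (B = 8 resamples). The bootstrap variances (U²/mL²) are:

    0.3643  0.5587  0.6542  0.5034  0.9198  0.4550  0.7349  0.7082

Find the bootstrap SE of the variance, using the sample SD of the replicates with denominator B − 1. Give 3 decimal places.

SE* = 0.178

Bootstrap SE is the standard deviation of the 8 replicate variances.
Mean of replicates: (0.3643 + 0.5587 + 0.6542 + 0.5034 + 0.9198 + 0.4550 + 0.7349 + 0.7082) / 8 = 4.89850 / 8 = 0.61231
Sum of squared deviations: (−0.24801)² + (−0.05361)² + (+0.04189)² + (−0.10891)² + (+0.30749)² + (−0.15731)² + (+0.12259)² + (+0.09589)² = 0.22152
Variance = 0.22152 / 7 = 0.03165
SE* = √0.03165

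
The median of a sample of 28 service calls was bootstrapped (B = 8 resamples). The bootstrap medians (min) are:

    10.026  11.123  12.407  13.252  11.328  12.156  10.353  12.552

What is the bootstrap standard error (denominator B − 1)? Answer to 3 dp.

SE* = 1.128

Bootstrap SE is the standard deviation of the 8 replicate medians.
Mean of replicates: (10.026 + 11.123 + 12.407 + 13.252 + 11.328 + 12.156 + 10.353 + 12.552) / 8 = 93.1970 / 8 = 11.6496
Sum of squared deviations: (−1.6236)² + (−0.5266)² + (+0.7574)² + (+1.6024)² + (−0.3216)² + (+0.5064)² + (−1.2966)² + (+0.9024)² = 8.9101
Variance = 8.9101 / 7 = 1.2729
SE* = √1.2729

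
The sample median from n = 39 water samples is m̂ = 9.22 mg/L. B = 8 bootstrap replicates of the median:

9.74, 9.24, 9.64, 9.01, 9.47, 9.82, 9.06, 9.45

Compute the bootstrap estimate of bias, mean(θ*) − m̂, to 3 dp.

bias = +0.209

mean(θ*) = (9.74 + 9.24 + 9.64 + 9.01 + 9.47 + 9.82 + 9.06 + 9.45) / 8 = 9.4288
bias = 9.4288 − 9.22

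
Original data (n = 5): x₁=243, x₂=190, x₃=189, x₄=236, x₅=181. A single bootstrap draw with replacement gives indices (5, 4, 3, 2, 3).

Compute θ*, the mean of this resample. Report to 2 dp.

Resample values: 181, 236, 189, 190, 189.
Mean = (181 + 236 + 189 + 190 + 189) / 5 = 985.0 / 5 = 197.00

θ* = 197.00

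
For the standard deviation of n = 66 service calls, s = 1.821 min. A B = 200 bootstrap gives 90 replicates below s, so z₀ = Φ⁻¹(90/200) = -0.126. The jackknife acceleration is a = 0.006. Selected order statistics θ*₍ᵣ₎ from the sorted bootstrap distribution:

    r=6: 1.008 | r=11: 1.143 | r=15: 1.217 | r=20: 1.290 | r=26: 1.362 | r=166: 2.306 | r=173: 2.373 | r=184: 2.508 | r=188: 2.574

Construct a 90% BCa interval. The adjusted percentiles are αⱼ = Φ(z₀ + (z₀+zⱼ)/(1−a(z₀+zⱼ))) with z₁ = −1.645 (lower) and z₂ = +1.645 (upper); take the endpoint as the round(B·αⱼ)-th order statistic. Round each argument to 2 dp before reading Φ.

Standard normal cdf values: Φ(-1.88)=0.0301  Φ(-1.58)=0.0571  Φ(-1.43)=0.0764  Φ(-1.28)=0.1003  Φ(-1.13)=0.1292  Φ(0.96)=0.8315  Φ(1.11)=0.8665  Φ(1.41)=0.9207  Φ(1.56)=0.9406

Lower: z₀ + z₁ = -0.126 + (-1.645) = -1.771; 1 − a(z₀+z₁) = 1 − (0.006)(-1.771) = 1.0106; argument = -0.126 + (-1.771)/1.0106 = -1.8784 → -1.88.
α₁ = Φ(-1.88) = 0.0301; rank = round(200 × 0.0301) = 6; θ*₍6₎ = 1.008.
Upper: z₀ + z₂ = 1.519; 1 − a(z₀+z₂) = 0.9909; argument = 1.4070 → 1.41; α₂ = 0.9207; rank = 184; θ*₍184₎ = 2.508.

(1.008, 2.508)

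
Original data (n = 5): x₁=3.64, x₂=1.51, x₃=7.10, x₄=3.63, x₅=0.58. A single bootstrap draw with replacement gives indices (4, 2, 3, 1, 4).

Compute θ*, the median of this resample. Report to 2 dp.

θ* = 3.63

Resample values: 3.63, 1.51, 7.10, 3.64, 3.63.
Sorted: 1.51, 3.63, 3.63, 3.64, 7.10
Median = middle value = 3.63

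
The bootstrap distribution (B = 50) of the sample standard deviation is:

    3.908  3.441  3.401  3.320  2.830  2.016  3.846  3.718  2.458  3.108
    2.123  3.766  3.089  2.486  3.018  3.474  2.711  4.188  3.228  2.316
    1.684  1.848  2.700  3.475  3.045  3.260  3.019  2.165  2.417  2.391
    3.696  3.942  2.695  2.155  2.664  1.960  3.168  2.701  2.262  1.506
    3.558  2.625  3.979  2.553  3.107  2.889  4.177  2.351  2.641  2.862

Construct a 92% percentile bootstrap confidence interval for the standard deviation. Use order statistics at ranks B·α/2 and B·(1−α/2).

Sorted replicates: 1.506, 1.684, 1.848, 1.960, 2.016, 2.123, 2.155, 2.165, 2.262, 2.316, 2.351, 2.391, 2.417, 2.458, 2.486, 2.553, 2.625, 2.641, 2.664, 2.695, 2.700, 2.701, 2.711, 2.830, 2.862, 2.889, 3.018, 3.019, 3.045, 3.089, 3.107, 3.108, 3.168, 3.228, 3.260, 3.320, 3.401, 3.441, 3.474, 3.475, 3.558, 3.696, 3.718, 3.766, 3.846, 3.908, 3.942, 3.979, 4.177, 4.188
α = 0.08; lower rank = 50 × 0.040 = 2; upper rank = 50 × 0.960 = 48.
The 2nd smallest replicate is 1.684; the 48th is 3.979.

(1.684, 3.979)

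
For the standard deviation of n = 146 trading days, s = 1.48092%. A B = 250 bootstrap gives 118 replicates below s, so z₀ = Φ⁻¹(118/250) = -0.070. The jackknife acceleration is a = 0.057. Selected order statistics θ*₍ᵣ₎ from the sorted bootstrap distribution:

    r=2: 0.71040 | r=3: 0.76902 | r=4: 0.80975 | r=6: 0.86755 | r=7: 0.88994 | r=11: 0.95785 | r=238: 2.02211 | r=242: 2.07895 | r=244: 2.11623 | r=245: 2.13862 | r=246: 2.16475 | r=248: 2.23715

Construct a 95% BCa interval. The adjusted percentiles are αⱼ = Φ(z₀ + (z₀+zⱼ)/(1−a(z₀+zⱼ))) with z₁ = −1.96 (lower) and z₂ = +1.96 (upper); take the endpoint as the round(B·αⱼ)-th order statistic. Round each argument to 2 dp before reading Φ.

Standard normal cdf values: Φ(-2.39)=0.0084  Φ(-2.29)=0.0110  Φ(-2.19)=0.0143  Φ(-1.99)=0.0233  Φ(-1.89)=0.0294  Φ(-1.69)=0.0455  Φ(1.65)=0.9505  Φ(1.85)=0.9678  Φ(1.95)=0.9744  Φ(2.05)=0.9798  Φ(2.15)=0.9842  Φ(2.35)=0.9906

(0.88994, 2.13862)

Lower: z₀ + z₁ = -0.070 + (-1.960) = -2.030; 1 − a(z₀+z₁) = 1 − (0.057)(-2.030) = 1.1157; argument = -0.070 + (-2.030)/1.1157 = -1.8895 → -1.89.
α₁ = Φ(-1.89) = 0.0294; rank = round(250 × 0.0294) = 7; θ*₍7₎ = 0.88994.
Upper: z₀ + z₂ = 1.890; 1 − a(z₀+z₂) = 0.8923; argument = 2.0482 → 2.05; α₂ = 0.9798; rank = 245; θ*₍245₎ = 2.13862.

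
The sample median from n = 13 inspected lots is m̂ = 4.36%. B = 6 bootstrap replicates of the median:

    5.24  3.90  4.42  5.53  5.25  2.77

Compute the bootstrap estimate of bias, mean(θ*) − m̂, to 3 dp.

bias = +0.158

mean(θ*) = (5.24 + 3.90 + 4.42 + 5.53 + 5.25 + 2.77) / 6 = 4.5183
bias = 4.5183 − 4.36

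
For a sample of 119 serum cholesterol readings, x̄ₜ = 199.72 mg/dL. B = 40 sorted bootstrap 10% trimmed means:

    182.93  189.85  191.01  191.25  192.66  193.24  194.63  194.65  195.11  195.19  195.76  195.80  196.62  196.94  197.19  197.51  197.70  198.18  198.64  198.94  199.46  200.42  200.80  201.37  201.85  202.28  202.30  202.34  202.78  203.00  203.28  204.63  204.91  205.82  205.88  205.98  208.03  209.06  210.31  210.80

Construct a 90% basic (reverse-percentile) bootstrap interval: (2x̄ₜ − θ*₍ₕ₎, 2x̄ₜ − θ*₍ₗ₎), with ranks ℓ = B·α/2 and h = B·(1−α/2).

Percentile endpoints at ranks 2 and 38: θ*₍2₎ = 189.85, θ*₍38₎ = 209.06.
Basic interval reflects these around x̄ₜ:
  lower = 2 × 199.72 − 209.06 = 190.38
  upper = 2 × 199.72 − 189.85 = 209.59

(190.38, 209.59)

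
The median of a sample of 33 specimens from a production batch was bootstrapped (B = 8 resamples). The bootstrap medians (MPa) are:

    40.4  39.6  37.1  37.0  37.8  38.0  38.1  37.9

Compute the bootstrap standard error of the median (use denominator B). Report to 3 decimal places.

SE* = 1.103

Bootstrap SE is the standard deviation of the 8 replicate medians.
Mean of replicates: (40.4 + 39.6 + 37.1 + 37.0 + 37.8 + 38.0 + 38.1 + 37.9) / 8 = 305.9000 / 8 = 38.2375
Sum of squared deviations: (+2.1625)² + (+1.3625)² + (−1.1375)² + (−1.2375)² + (−0.4375)² + (−0.2375)² + (−0.1375)² + (−0.3375)² = 9.7387
Variance = 9.7387 / 8 = 1.2173
SE* = √1.2173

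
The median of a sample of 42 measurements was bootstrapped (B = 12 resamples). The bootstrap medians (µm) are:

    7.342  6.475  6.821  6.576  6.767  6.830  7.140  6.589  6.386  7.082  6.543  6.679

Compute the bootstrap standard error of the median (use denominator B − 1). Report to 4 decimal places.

SE* = 0.2911

Bootstrap SE is the standard deviation of the 12 replicate medians.
Mean of replicates: (7.342 + 6.475 + 6.821 + 6.576 + 6.767 + 6.830 + 7.140 + 6.589 + 6.386 + 7.082 + 6.543 + 6.679) / 12 = 81.23000 / 12 = 6.76917
Sum of squared deviations: (+0.57283)² + (−0.29417)² + (+0.05183)² + (−0.19317)² + (−0.00217)² + (+0.06083)² + (+0.37083)² + (−0.18017)² + (−0.38317)² + (+0.31283)² + (−0.22617)² + (−0.09017)² = 0.93232
Variance = 0.93232 / 11 = 0.08476
SE* = √0.08476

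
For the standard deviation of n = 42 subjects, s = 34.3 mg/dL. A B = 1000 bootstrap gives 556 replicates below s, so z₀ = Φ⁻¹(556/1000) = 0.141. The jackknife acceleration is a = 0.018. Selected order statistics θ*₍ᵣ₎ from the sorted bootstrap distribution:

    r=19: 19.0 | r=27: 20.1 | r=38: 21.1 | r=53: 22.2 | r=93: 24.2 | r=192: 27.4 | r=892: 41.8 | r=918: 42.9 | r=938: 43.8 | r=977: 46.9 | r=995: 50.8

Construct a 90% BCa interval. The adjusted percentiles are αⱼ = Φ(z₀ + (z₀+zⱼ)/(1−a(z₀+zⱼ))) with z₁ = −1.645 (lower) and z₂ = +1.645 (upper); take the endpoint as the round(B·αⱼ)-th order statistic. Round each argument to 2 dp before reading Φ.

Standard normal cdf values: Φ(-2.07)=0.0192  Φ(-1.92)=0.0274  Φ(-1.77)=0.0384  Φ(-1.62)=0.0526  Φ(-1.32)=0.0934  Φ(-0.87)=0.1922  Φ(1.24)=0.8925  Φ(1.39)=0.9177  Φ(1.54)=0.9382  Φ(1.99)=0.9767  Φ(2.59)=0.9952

(24.2, 46.9)

Lower: z₀ + z₁ = 0.141 + (-1.645) = -1.504; 1 − a(z₀+z₁) = 1 − (0.018)(-1.504) = 1.0271; argument = 0.141 + (-1.504)/1.0271 = -1.3234 → -1.32.
α₁ = Φ(-1.32) = 0.0934; rank = round(1000 × 0.0934) = 93; θ*₍93₎ = 24.2.
Upper: z₀ + z₂ = 1.786; 1 − a(z₀+z₂) = 0.9679; argument = 1.9863 → 1.99; α₂ = 0.9767; rank = 977; θ*₍977₎ = 46.9.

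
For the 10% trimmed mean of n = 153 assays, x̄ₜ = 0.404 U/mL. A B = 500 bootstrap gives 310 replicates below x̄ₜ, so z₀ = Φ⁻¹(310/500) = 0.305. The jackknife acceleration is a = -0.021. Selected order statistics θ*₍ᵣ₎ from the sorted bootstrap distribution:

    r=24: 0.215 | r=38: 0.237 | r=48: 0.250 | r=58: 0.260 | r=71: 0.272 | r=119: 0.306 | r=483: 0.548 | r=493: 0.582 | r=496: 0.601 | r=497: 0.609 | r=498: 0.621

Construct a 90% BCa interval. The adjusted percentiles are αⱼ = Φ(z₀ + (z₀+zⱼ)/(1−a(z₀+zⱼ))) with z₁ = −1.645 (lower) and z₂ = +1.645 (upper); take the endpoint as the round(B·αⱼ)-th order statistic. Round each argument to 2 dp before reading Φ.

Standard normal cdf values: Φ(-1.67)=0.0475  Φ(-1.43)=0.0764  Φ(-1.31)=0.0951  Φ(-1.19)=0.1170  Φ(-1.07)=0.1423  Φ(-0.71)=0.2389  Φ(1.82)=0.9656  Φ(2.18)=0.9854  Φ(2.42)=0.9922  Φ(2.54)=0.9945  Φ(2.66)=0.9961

Lower: z₀ + z₁ = 0.305 + (-1.645) = -1.340; 1 − a(z₀+z₁) = 1 − (-0.021)(-1.340) = 0.9719; argument = 0.305 + (-1.340)/0.9719 = -1.0738 → -1.07.
α₁ = Φ(-1.07) = 0.1423; rank = round(500 × 0.1423) = 71; θ*₍71₎ = 0.272.
Upper: z₀ + z₂ = 1.950; 1 − a(z₀+z₂) = 1.0410; argument = 2.1783 → 2.18; α₂ = 0.9854; rank = 493; θ*₍493₎ = 0.582.

(0.272, 0.582)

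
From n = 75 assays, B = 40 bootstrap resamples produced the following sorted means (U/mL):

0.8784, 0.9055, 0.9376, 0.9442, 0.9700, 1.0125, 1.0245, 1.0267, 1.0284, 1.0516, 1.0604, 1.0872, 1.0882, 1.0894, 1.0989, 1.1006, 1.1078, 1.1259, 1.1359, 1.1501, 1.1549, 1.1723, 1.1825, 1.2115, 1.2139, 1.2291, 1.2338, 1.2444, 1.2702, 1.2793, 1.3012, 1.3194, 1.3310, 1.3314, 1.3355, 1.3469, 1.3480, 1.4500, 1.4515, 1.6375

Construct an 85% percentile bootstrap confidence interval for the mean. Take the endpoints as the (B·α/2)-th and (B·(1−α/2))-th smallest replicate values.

(0.9376, 1.3480)

α = 0.15; lower rank = 40 × 0.075 = 3; upper rank = 40 × 0.925 = 37.
The 3rd smallest replicate is 0.9376; the 37th is 1.3480.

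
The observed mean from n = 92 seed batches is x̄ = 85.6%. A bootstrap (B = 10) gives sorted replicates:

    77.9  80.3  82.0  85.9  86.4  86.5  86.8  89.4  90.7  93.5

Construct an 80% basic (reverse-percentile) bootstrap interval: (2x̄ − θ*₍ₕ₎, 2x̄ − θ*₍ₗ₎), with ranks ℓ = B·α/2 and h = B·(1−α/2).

(80.5, 93.3)

Percentile endpoints at ranks 1 and 9: θ*₍1₎ = 77.9, θ*₍9₎ = 90.7.
Basic interval reflects these around x̄:
  lower = 2 × 85.6 − 90.7 = 80.5
  upper = 2 × 85.6 − 77.9 = 93.3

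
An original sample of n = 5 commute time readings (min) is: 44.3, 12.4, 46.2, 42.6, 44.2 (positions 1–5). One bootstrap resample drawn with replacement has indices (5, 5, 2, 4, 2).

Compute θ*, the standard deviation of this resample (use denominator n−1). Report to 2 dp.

θ* = 17.14

Resample values: 44.2, 44.2, 12.4, 42.6, 12.4.
Mean = 31.1600; sum of squared deviations = 1174.8320
s² = 1174.8320 / 4 = 293.7080
s = √293.7080 = 17.14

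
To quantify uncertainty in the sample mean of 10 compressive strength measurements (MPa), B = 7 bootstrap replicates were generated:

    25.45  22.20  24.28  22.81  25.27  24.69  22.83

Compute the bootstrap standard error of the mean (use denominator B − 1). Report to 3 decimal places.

Bootstrap SE is the standard deviation of the 7 replicate means.
Mean of replicates: (25.45 + 22.20 + 24.28 + 22.81 + 25.27 + 24.69 + 22.83) / 7 = 167.5300 / 7 = 23.9329
Sum of squared deviations: (+1.5171)² + (−1.7329)² + (+0.3471)² + (−1.1229)² + (+1.3371)² + (+0.7571)² + (−1.1029)² = 10.2633
Variance = 10.2633 / 6 = 1.7106
SE* = √1.7106

SE* = 1.308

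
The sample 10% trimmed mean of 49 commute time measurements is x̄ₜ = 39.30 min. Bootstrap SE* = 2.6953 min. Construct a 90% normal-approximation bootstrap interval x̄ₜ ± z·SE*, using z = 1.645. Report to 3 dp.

Margin = 1.645 × 2.6953 = 4.4338
Interval: 39.30 ± 4.4338

(34.866, 43.734)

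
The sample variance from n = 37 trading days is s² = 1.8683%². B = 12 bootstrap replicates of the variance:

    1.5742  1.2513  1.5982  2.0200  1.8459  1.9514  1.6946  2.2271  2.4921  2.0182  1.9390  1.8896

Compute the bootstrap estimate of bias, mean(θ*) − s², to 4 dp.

bias = +0.0068

mean(θ*) = (1.5742 + 1.2513 + 1.5982 + 2.0200 + 1.8459 + 1.9514 + 1.6946 + 2.2271 + 2.4921 + 2.0182 + 1.9390 + 1.8896) / 12 = 1.87513
bias = 1.87513 − 1.8683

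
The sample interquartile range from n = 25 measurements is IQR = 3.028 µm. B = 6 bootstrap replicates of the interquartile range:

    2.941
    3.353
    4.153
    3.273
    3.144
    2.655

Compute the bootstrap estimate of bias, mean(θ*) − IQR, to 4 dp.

mean(θ*) = (2.941 + 3.353 + 4.153 + 3.273 + 3.144 + 2.655) / 6 = 3.25317
bias = 3.25317 − 3.028

bias = +0.2252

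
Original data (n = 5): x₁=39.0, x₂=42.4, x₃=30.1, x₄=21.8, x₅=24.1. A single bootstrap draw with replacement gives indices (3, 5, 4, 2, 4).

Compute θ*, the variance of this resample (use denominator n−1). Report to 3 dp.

Resample values: 30.1, 24.1, 21.8, 42.4, 21.8.
Mean = 28.0400; sum of squared deviations = 303.8520
s² = 303.8520 / 4 = 75.9630

θ* = 75.963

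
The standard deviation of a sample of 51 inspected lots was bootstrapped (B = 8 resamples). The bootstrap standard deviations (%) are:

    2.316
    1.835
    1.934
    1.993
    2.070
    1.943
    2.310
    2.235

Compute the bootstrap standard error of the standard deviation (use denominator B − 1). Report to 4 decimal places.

Bootstrap SE is the standard deviation of the 8 replicate standard deviations.
Mean of replicates: (2.316 + 1.835 + 1.934 + 1.993 + 2.070 + 1.943 + 2.310 + 2.235) / 8 = 16.63600 / 8 = 2.07950
Sum of squared deviations: (+0.23650)² + (−0.24450)² + (−0.14550)² + (−0.08650)² + (−0.00950)² + (−0.13650)² + (+0.23050)² + (+0.15550)² = 0.24040
Variance = 0.24040 / 7 = 0.03434
SE* = √0.03434

SE* = 0.1853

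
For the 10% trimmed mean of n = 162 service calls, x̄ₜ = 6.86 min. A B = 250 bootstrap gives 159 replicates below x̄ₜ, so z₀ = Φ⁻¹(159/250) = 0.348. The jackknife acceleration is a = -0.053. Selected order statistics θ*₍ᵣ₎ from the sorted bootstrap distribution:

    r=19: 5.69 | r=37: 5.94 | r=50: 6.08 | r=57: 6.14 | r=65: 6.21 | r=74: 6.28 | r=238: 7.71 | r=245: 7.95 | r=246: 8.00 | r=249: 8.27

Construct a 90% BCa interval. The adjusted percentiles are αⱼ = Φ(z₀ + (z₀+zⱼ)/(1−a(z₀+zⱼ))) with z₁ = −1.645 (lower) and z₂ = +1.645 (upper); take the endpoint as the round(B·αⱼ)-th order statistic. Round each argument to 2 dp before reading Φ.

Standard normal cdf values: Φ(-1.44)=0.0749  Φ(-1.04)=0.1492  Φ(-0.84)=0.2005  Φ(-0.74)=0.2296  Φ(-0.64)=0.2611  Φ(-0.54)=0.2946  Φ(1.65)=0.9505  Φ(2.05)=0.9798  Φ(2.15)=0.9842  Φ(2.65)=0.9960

(5.94, 8.00)

Lower: z₀ + z₁ = 0.348 + (-1.645) = -1.297; 1 − a(z₀+z₁) = 1 − (-0.053)(-1.297) = 0.9313; argument = 0.348 + (-1.297)/0.9313 = -1.0447 → -1.04.
α₁ = Φ(-1.04) = 0.1492; rank = round(250 × 0.1492) = 37; θ*₍37₎ = 5.94.
Upper: z₀ + z₂ = 1.993; 1 − a(z₀+z₂) = 1.1056; argument = 2.1506 → 2.15; α₂ = 0.9842; rank = 246; θ*₍246₎ = 8.00.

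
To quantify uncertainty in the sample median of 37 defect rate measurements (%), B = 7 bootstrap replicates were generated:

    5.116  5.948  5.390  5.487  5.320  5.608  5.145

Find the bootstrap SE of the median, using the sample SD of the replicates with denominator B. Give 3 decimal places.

Bootstrap SE is the standard deviation of the 7 replicate medians.
Mean of replicates: (5.116 + 5.948 + 5.390 + 5.487 + 5.320 + 5.608 + 5.145) / 7 = 38.0140 / 7 = 5.4306
Sum of squared deviations: (−0.3146)² + (+0.5174)² + (−0.0406)² + (+0.0564)² + (−0.1106)² + (+0.1774)² + (−0.2856)² = 0.4968
Variance = 0.4968 / 7 = 0.0710
SE* = √0.0710

SE* = 0.266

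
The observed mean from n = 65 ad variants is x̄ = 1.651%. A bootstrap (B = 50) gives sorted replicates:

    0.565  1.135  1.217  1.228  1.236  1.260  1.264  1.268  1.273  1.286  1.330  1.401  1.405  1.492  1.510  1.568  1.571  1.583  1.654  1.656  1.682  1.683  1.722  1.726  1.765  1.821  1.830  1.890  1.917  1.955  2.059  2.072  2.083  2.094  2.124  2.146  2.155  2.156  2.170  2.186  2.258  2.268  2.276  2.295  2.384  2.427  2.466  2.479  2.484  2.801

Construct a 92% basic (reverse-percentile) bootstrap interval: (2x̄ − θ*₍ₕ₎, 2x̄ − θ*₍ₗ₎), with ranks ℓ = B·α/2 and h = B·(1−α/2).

Percentile endpoints at ranks 2 and 48: θ*₍2₎ = 1.135, θ*₍48₎ = 2.479.
Basic interval reflects these around x̄:
  lower = 2 × 1.651 − 2.479 = 0.823
  upper = 2 × 1.651 − 1.135 = 2.167

(0.823, 2.167)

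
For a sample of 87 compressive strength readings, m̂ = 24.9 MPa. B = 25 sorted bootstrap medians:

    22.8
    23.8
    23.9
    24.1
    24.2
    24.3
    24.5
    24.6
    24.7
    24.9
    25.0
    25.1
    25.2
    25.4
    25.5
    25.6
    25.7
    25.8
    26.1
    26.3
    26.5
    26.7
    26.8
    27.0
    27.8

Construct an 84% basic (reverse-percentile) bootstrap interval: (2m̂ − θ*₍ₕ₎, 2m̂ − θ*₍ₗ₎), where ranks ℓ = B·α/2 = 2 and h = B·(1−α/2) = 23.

(23.0, 26.0)

Percentile endpoints at ranks 2 and 23: θ*₍2₎ = 23.8, θ*₍23₎ = 26.8.
Basic interval reflects these around m̂:
  lower = 2 × 24.9 − 26.8 = 23.0
  upper = 2 × 24.9 − 23.8 = 26.0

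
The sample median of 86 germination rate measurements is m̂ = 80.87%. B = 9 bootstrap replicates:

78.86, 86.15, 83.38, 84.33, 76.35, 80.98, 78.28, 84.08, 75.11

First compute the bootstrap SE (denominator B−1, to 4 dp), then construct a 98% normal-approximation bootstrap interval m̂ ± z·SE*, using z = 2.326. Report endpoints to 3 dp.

Mean of replicates = 80.8356; sum of squared deviations = 120.8118; SE* = √(120.8118/8) = 3.8861
Margin = 2.326 × 3.8861 = 9.0391
Interval: 80.87 ± 9.0391

(71.831, 89.909)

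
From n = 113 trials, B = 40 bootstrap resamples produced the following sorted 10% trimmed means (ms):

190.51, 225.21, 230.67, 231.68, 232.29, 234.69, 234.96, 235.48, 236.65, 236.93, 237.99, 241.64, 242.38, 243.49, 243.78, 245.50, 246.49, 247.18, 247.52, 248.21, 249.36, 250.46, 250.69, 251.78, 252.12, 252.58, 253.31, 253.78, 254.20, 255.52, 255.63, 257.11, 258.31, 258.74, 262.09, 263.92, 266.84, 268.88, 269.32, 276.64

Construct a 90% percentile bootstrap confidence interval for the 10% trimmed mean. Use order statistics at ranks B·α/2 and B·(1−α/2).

(225.21, 268.88)

α = 0.10; lower rank = 40 × 0.050 = 2; upper rank = 40 × 0.950 = 38.
The 2nd smallest replicate is 225.21; the 38th is 268.88.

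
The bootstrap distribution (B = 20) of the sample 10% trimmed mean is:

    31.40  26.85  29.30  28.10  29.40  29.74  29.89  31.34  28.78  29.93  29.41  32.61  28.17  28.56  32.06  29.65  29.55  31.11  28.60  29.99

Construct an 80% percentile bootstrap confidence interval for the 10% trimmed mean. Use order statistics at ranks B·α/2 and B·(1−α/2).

(28.10, 31.40)

Sorted replicates: 26.85, 28.10, 28.17, 28.56, 28.60, 28.78, 29.30, 29.40, 29.41, 29.55, 29.65, 29.74, 29.89, 29.93, 29.99, 31.11, 31.34, 31.40, 32.06, 32.61
α = 0.20; lower rank = 20 × 0.100 = 2; upper rank = 20 × 0.900 = 18.
The 2nd smallest replicate is 28.10; the 18th is 31.40.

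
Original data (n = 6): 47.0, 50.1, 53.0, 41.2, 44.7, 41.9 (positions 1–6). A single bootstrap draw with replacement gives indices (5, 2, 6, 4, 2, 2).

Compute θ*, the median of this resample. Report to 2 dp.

Resample values: 44.7, 50.1, 41.9, 41.2, 50.1, 50.1.
Sorted: 41.2, 41.9, 44.7, 50.1, 50.1, 50.1
Median = average of the two middle values = 47.40

θ* = 47.40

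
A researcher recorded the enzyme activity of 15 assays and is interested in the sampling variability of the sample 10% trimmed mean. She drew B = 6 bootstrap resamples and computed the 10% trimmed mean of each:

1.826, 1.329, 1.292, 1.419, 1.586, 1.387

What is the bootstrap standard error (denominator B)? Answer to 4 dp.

Bootstrap SE is the standard deviation of the 6 replicate 10% trimmed means.
Mean of replicates: (1.826 + 1.329 + 1.292 + 1.419 + 1.586 + 1.387) / 6 = 8.83900 / 6 = 1.47317
Sum of squared deviations: (+0.35283)² + (−0.14417)² + (−0.18117)² + (−0.05417)² + (+0.11283)² + (−0.08617)² = 0.20119
Variance = 0.20119 / 6 = 0.03353
SE* = √0.03353

SE* = 0.1831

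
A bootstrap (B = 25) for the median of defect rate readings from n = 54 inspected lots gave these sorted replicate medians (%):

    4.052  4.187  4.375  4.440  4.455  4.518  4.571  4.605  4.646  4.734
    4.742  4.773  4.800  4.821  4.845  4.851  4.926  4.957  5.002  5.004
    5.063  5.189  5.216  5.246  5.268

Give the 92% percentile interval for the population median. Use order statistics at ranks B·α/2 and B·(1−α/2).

(4.052, 5.246)

α = 0.08; lower rank = 25 × 0.040 = 1; upper rank = 25 × 0.960 = 24.
The 1st smallest replicate is 4.052; the 24th is 5.246.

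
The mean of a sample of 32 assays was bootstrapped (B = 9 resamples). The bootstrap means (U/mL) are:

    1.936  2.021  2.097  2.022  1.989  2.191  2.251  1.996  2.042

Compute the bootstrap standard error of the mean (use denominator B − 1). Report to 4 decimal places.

SE* = 0.1017

Bootstrap SE is the standard deviation of the 9 replicate means.
Mean of replicates: (1.936 + 2.021 + 2.097 + 2.022 + 1.989 + 2.191 + 2.251 + 1.996 + 2.042) / 9 = 18.54500 / 9 = 2.06056
Sum of squared deviations: (−0.12456)² + (−0.03956)² + (+0.03644)² + (−0.03856)² + (−0.07156)² + (+0.13044)² + (+0.19044)² + (−0.06456)² + (−0.01856)² = 0.08281
Variance = 0.08281 / 8 = 0.01035
SE* = √0.01035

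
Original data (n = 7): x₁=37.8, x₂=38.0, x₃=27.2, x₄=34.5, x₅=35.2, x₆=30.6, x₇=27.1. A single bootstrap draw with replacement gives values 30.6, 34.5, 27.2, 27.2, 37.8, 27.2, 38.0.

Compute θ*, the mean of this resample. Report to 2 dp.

Mean = (30.6 + 34.5 + 27.2 + 27.2 + 37.8 + 27.2 + 38.0) / 7 = 222.50 / 7 = 31.79

θ* = 31.79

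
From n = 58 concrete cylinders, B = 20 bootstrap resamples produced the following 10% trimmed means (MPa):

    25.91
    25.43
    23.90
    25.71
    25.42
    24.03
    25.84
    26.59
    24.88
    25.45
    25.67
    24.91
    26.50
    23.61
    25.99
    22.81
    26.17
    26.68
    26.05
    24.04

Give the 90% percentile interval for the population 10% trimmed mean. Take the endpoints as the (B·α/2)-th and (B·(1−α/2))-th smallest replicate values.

Sorted replicates: 22.81, 23.61, 23.90, 24.03, 24.04, 24.88, 24.91, 25.42, 25.43, 25.45, 25.67, 25.71, 25.84, 25.91, 25.99, 26.05, 26.17, 26.50, 26.59, 26.68
α = 0.10; lower rank = 20 × 0.050 = 1; upper rank = 20 × 0.950 = 19.
The 1st smallest replicate is 22.81; the 19th is 26.59.

(22.81, 26.59)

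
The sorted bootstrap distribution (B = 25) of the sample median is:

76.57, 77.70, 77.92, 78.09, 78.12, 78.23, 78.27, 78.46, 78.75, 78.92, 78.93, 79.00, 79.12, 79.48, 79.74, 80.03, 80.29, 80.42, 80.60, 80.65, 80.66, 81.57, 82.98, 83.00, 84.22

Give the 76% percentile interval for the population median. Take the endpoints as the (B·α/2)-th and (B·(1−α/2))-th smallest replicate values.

(77.92, 81.57)

α = 0.24; lower rank = 25 × 0.120 = 3; upper rank = 25 × 0.880 = 22.
The 3rd smallest replicate is 77.92; the 22nd is 81.57.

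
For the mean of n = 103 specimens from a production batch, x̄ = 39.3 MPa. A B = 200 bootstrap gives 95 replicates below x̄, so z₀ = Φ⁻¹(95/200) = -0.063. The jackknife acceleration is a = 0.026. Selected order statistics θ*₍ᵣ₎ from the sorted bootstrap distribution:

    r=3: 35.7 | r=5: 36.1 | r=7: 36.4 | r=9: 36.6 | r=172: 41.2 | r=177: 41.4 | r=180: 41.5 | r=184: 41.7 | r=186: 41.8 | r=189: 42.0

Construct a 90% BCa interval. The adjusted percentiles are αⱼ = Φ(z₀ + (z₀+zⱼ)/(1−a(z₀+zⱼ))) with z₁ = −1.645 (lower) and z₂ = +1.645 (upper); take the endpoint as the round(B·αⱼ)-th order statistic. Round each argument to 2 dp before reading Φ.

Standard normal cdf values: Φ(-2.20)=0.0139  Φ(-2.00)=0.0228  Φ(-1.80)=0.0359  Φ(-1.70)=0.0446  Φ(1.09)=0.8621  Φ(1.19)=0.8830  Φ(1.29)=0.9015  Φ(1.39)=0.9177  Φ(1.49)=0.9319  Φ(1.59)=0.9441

Lower: z₀ + z₁ = -0.063 + (-1.645) = -1.708; 1 − a(z₀+z₁) = 1 − (0.026)(-1.708) = 1.0444; argument = -0.063 + (-1.708)/1.0444 = -1.6984 → -1.70.
α₁ = Φ(-1.70) = 0.0446; rank = round(200 × 0.0446) = 9; θ*₍9₎ = 36.6.
Upper: z₀ + z₂ = 1.582; 1 − a(z₀+z₂) = 0.9589; argument = 1.5869 → 1.59; α₂ = 0.9441; rank = 189; θ*₍189₎ = 42.0.

(36.6, 42.0)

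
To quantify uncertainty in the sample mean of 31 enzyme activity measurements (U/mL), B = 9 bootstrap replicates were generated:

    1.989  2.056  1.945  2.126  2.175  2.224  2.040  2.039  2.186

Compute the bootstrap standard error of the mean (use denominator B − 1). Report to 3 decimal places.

SE* = 0.096

Bootstrap SE is the standard deviation of the 9 replicate means.
Mean of replicates: (1.989 + 2.056 + 1.945 + 2.126 + 2.175 + 2.224 + 2.040 + 2.039 + 2.186) / 9 = 18.78000 / 9 = 2.08667
Sum of squared deviations: (−0.09767)² + (−0.03067)² + (−0.14167)² + (+0.03933)² + (+0.08833)² + (+0.13733)² + (−0.04667)² + (−0.04767)² + (+0.09933)² = 0.07308
Variance = 0.07308 / 8 = 0.00913
SE* = √0.00913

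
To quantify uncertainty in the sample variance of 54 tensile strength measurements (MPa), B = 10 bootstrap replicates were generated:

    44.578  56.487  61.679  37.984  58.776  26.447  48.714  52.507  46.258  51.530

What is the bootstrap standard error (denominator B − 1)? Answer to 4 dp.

Bootstrap SE is the standard deviation of the 10 replicate variances.
Mean of replicates: (44.578 + 56.487 + 61.679 + 37.984 + 58.776 + 26.447 + 48.714 + 52.507 + 46.258 + 51.530) / 10 = 484.96000 / 10 = 48.49600
Sum of squared deviations: (−3.91800)² + (+7.99100)² + (+13.18300)² + (−10.51200)² + (+10.28000)² + (−22.04900)² + (+0.21800)² + (+4.01100)² + (−2.23800)² + (+3.03400)² = 985.68668
Variance = 985.68668 / 9 = 109.52074
SE* = √109.52074

SE* = 10.4652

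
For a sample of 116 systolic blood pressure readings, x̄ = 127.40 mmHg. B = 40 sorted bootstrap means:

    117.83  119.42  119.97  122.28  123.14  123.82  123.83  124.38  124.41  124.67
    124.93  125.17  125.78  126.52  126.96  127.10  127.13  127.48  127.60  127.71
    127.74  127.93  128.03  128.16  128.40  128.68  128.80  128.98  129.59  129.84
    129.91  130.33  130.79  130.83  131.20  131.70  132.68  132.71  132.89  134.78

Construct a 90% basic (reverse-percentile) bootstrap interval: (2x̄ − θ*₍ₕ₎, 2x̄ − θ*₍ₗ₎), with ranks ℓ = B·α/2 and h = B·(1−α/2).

Percentile endpoints at ranks 2 and 38: θ*₍2₎ = 119.42, θ*₍38₎ = 132.71.
Basic interval reflects these around x̄:
  lower = 2 × 127.40 − 132.71 = 122.09
  upper = 2 × 127.40 − 119.42 = 135.38

(122.09, 135.38)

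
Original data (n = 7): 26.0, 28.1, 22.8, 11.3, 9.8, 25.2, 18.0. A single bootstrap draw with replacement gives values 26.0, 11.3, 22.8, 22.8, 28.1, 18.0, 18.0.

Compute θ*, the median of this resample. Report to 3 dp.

Sorted: 11.3, 18.0, 18.0, 22.8, 22.8, 26.0, 28.1
Median = middle value = 22.800

θ* = 22.800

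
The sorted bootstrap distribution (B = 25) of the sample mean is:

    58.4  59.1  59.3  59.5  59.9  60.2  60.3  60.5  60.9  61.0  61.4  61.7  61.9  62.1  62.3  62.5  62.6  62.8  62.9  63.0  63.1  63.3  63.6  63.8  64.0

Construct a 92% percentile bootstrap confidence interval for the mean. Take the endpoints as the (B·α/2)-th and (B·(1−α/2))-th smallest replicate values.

(58.4, 63.8)

α = 0.08; lower rank = 25 × 0.040 = 1; upper rank = 25 × 0.960 = 24.
The 1st smallest replicate is 58.4; the 24th is 63.8.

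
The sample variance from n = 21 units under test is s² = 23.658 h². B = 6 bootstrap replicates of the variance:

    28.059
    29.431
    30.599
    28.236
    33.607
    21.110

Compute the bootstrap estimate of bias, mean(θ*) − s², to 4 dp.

mean(θ*) = (28.059 + 29.431 + 30.599 + 28.236 + 33.607 + 21.110) / 6 = 28.50700
bias = 28.50700 − 23.658

bias = +4.8490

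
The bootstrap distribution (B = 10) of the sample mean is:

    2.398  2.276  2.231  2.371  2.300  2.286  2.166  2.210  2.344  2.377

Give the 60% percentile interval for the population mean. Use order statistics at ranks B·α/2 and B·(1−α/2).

(2.210, 2.371)

Sorted replicates: 2.166, 2.210, 2.231, 2.276, 2.286, 2.300, 2.344, 2.371, 2.377, 2.398
α = 0.40; lower rank = 10 × 0.200 = 2; upper rank = 10 × 0.800 = 8.
The 2nd smallest replicate is 2.210; the 8th is 2.371.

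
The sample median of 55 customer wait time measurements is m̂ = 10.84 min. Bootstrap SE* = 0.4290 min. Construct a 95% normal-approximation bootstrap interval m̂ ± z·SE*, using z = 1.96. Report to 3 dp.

(9.999, 11.681)

Margin = 1.96 × 0.4290 = 0.8408
Interval: 10.84 ± 0.8408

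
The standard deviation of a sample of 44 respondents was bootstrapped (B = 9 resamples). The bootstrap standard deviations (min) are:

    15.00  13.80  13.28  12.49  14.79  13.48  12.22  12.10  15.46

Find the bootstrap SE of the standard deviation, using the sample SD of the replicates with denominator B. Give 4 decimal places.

SE* = 1.1725

Bootstrap SE is the standard deviation of the 9 replicate standard deviations.
Mean of replicates: (15.00 + 13.80 + 13.28 + 12.49 + 14.79 + 13.48 + 12.22 + 12.10 + 15.46) / 9 = 122.62000 / 9 = 13.62444
Sum of squared deviations: (+1.37556)² + (+0.17556)² + (−0.34444)² + (−1.13444)² + (+1.16556)² + (−0.14444)² + (−1.40444)² + (−1.52444)² + (+1.83556)² = 12.37362
Variance = 12.37362 / 9 = 1.37485
SE* = √1.37485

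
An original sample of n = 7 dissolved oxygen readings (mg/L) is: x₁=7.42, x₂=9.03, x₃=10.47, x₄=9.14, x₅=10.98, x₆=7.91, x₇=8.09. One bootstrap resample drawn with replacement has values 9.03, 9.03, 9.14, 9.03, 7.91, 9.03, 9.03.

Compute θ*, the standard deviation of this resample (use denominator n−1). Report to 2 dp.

θ* = 0.43

Mean = 8.8857; sum of squared deviations = 1.1208
s² = 1.1208 / 6 = 0.1868
s = √0.1868 = 0.43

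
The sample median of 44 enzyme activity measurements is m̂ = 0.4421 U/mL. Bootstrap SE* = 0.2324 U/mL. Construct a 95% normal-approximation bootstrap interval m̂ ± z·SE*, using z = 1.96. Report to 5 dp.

Margin = 1.96 × 0.2324 = 0.455504
Interval: 0.4421 ± 0.455504

(-0.01340, 0.89760)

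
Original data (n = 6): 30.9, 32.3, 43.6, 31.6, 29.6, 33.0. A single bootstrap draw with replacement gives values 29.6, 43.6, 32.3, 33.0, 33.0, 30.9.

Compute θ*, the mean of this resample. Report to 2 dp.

θ* = 33.73

Mean = (29.6 + 43.6 + 32.3 + 33.0 + 33.0 + 30.9) / 6 = 202.40 / 6 = 33.73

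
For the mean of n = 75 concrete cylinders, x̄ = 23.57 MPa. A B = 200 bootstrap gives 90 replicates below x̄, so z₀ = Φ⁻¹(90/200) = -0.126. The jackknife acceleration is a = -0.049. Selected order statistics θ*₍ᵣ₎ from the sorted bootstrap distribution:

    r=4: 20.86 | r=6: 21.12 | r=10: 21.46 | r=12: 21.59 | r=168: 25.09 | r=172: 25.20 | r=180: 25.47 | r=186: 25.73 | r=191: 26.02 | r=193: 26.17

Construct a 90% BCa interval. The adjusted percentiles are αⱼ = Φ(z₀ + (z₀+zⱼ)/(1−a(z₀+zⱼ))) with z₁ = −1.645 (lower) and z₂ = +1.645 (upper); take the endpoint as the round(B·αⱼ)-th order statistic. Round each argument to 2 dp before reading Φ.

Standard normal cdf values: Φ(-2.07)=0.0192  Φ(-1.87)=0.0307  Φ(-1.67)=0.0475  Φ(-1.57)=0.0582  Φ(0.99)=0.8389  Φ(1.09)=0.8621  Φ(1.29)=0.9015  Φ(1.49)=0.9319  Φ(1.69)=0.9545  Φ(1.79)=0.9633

(20.86, 25.47)

Lower: z₀ + z₁ = -0.126 + (-1.645) = -1.771; 1 − a(z₀+z₁) = 1 − (-0.049)(-1.771) = 0.9132; argument = -0.126 + (-1.771)/0.9132 = -2.0653 → -2.07.
α₁ = Φ(-2.07) = 0.0192; rank = round(200 × 0.0192) = 4; θ*₍4₎ = 20.86.
Upper: z₀ + z₂ = 1.519; 1 − a(z₀+z₂) = 1.0744; argument = 1.2878 → 1.29; α₂ = 0.9015; rank = 180; θ*₍180₎ = 25.47.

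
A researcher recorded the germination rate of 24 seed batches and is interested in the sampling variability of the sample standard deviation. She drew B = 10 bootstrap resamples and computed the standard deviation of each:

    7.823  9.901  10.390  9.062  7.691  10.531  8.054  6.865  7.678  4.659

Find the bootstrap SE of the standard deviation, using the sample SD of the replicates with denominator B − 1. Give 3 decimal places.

SE* = 1.790

Bootstrap SE is the standard deviation of the 10 replicate standard deviations.
Mean of replicates: (7.823 + 9.901 + 10.390 + 9.062 + 7.691 + 10.531 + 8.054 + 6.865 + 7.678 + 4.659) / 10 = 82.6540 / 10 = 8.2654
Sum of squared deviations: (−0.4424)² + (+1.6356)² + (+2.1246)² + (+0.7966)² + (−0.5744)² + (+2.2656)² + (−0.2114)² + (−1.4004)² + (−0.5874)² + (−3.6064)² = 28.8393
Variance = 28.8393 / 9 = 3.2044
SE* = √3.2044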